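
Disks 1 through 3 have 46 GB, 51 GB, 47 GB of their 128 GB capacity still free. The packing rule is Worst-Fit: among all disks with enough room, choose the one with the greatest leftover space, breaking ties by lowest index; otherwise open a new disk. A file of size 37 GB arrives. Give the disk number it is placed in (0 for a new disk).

2

Disks with room: disk 1 (46 GB), disk 2 (51 GB), disk 3 (47 GB).
Most room is disk 2 with 51 GB free.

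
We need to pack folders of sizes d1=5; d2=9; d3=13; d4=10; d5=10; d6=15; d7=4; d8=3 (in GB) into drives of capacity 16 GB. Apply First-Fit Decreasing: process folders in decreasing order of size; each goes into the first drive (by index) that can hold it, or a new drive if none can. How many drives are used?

Sorted descending: 15, 13, 10, 10, 9, 5, 4, 3.
drive 1: place 15 GB, 1 GB left
drive 2: place 13 GB, 3 GB left
drive 3: place 10 GB, 6 GB left
drive 4: place 10 GB, 6 GB left
drive 5: place 9 GB, 7 GB left
drive 3: place 5 GB, 1 GB left
drive 4: place 4 GB, 2 GB left
drive 2: place 3 GB, 0 GB left
Final drives: [15] [13,3] [10,5] [10,4] [9].

5 drives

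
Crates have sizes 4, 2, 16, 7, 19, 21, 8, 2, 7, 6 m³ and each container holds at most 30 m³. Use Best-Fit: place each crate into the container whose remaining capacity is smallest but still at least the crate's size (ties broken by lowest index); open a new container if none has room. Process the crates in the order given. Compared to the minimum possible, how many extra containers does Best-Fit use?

0

Best-Fit: [4,2,16,7] [19,2,7] [21,8] [6] → 4 containers.
Total size 92 m³; any packing needs at least ⌈92/30⌉ = 4 containers.
So 4 is already optimal.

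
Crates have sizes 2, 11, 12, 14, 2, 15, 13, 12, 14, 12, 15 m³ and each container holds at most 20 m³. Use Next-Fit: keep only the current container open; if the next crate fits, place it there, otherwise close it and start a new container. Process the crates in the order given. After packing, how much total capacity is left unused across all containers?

58

container 1: place 2 m³, 18 m³ left
container 1: place 11 m³, 7 m³ left
container 2: place 12 m³, 8 m³ left
container 3: place 14 m³, 6 m³ left
container 3: place 2 m³, 4 m³ left
container 4: place 15 m³, 5 m³ left
container 5: place 13 m³, 7 m³ left
container 6: place 12 m³, 8 m³ left
container 7: place 14 m³, 6 m³ left
container 8: place 12 m³, 8 m³ left
container 9: place 15 m³, 5 m³ left
9 containers × 20 m³ = 180 m³; used 122 m³; unused 58 m³.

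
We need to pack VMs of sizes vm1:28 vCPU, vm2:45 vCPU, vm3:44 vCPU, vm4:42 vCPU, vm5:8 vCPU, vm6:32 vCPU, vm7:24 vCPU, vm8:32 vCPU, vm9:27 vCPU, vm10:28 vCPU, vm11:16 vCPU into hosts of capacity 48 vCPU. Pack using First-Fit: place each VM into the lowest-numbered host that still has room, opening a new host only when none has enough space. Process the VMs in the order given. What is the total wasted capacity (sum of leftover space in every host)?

vm1 (28 vCPU) → host 1 (remaining 20 vCPU)
vm2 (45 vCPU) → host 2 (remaining 3 vCPU)
vm3 (44 vCPU) → host 3 (remaining 4 vCPU)
vm4 (42 vCPU) → host 4 (remaining 6 vCPU)
vm5 (8 vCPU) → host 1 (remaining 12 vCPU)
vm6 (32 vCPU) → host 5 (remaining 16 vCPU)
vm7 (24 vCPU) → host 6 (remaining 24 vCPU)
vm8 (32 vCPU) → host 7 (remaining 16 vCPU)
vm9 (27 vCPU) → host 8 (remaining 21 vCPU)
vm10 (28 vCPU) → host 9 (remaining 20 vCPU)
vm11 (16 vCPU) → host 5 (remaining 0 vCPU)
9 hosts × 48 vCPU = 432 vCPU; used 326 vCPU; unused 106 vCPU.

106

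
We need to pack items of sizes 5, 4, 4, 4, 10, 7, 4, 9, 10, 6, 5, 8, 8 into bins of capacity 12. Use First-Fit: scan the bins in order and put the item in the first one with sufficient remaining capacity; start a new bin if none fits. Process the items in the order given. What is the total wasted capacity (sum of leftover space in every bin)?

24

bin 1: place 5, 7 left
bin 1: place 4, 3 left
bin 2: place 4, 8 left
bin 2: place 4, 4 left
bin 3: place 10, 2 left
bin 4: place 7, 5 left
bin 2: place 4, 0 left
bin 5: place 9, 3 left
bin 6: place 10, 2 left
bin 7: place 6, 6 left
bin 4: place 5, 0 left
bin 8: place 8, 4 left
bin 9: place 8, 4 left
9 bins × 12 = 108; used 84; unused 24.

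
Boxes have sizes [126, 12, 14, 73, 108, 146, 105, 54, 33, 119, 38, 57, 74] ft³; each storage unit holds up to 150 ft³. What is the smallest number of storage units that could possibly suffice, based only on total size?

7 storage units

Total size = 126 + 12 + 14 + 73 + 108 + 146 + 105 + 54 + 33 + 119 + 38 + 57 + 74 = 959 ft³.
⌈959 / 150⌉ = 7.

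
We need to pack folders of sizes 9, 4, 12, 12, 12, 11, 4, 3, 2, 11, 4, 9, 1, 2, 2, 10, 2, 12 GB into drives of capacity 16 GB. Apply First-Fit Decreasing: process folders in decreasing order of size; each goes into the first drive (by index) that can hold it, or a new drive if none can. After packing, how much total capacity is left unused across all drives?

Sorted descending: 12, 12, 12, 12, 11, 11, 10, 9, 9, 4, 4, 4, 3, 2, 2, 2, 2, 1.
12 GB → drive 1 (remaining 4 GB)
12 GB → drive 2 (remaining 4 GB)
12 GB → drive 3 (remaining 4 GB)
12 GB → drive 4 (remaining 4 GB)
11 GB → drive 5 (remaining 5 GB)
11 GB → drive 6 (remaining 5 GB)
10 GB → drive 7 (remaining 6 GB)
9 GB → drive 8 (remaining 7 GB)
9 GB → drive 9 (remaining 7 GB)
4 GB → drive 1 (remaining 0 GB)
4 GB → drive 2 (remaining 0 GB)
4 GB → drive 3 (remaining 0 GB)
3 GB → drive 4 (remaining 1 GB)
2 GB → drive 5 (remaining 3 GB)
2 GB → drive 5 (remaining 1 GB)
2 GB → drive 6 (remaining 3 GB)
2 GB → drive 6 (remaining 1 GB)
1 GB → drive 4 (remaining 0 GB)
9 drives × 16 GB = 144 GB; used 122 GB; unused 22 GB.

22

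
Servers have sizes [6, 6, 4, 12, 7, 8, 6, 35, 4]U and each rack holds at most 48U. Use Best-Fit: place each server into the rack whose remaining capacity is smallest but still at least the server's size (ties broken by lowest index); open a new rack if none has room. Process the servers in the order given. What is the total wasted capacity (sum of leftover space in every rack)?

8

6U → rack 1 (remaining 42U)
6U → rack 1 (remaining 36U)
4U → rack 1 (remaining 32U)
12U → rack 1 (remaining 20U)
7U → rack 1 (remaining 13U)
8U → rack 1 (remaining 5U)
6U → rack 2 (remaining 42U)
35U → rack 2 (remaining 7U)
4U → rack 1 (remaining 1U)
2 racks × 48U = 96U; used 88U; unused 8U.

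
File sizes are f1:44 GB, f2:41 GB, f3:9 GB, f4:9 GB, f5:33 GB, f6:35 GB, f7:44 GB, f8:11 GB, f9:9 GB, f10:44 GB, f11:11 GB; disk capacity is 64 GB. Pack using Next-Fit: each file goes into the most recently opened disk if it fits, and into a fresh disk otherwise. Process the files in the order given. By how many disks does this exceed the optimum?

Next-Fit: [44] [41,9,9] [33] [35] [44,11,9] [44,11] → 6 disks.
6 files exceed 32 GB (half the capacity), and no two of those can share a disk, so at least 6 disks are needed.
So 6 is already optimal.

0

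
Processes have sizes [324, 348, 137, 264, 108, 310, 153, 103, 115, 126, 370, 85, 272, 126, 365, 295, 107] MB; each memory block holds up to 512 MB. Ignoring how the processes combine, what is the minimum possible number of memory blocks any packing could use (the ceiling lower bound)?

Total size = 324 + 348 + 137 + 264 + 108 + 310 + 153 + 103 + 115 + 126 + 370 + 85 + 272 + 126 + 365 + 295 + 107 = 3608 MB.
⌈3608 / 512⌉ = 8.

8 memory blocks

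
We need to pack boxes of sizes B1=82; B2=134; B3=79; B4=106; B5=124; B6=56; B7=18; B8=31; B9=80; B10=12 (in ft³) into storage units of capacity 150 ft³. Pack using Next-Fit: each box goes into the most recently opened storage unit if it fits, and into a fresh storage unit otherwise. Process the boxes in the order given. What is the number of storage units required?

7

Put B1 (82 ft³) in storage unit 1; 68 ft³ remain.
Put B2 (134 ft³) in storage unit 2; 16 ft³ remain.
Put B3 (79 ft³) in storage unit 3; 71 ft³ remain.
Put B4 (106 ft³) in storage unit 4; 44 ft³ remain.
Put B5 (124 ft³) in storage unit 5; 26 ft³ remain.
Put B6 (56 ft³) in storage unit 6; 94 ft³ remain.
Put B7 (18 ft³) in storage unit 6; 76 ft³ remain.
Put B8 (31 ft³) in storage unit 6; 45 ft³ remain.
Put B9 (80 ft³) in storage unit 7; 70 ft³ remain.
Put B10 (12 ft³) in storage unit 7; 58 ft³ remain.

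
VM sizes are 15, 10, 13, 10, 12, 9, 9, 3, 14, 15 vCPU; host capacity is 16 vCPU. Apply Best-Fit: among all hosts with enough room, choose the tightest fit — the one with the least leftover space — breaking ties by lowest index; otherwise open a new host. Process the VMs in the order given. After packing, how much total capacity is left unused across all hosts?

34

Put 15 vCPU in host 1; 1 vCPU remain.
Put 10 vCPU in host 2; 6 vCPU remain.
Put 13 vCPU in host 3; 3 vCPU remain.
Put 10 vCPU in host 4; 6 vCPU remain.
Put 12 vCPU in host 5; 4 vCPU remain.
Put 9 vCPU in host 6; 7 vCPU remain.
Put 9 vCPU in host 7; 7 vCPU remain.
Put 3 vCPU in host 3; 0 vCPU remain.
Put 14 vCPU in host 8; 2 vCPU remain.
Put 15 vCPU in host 9; 1 vCPU remain.
9 hosts × 16 vCPU = 144 vCPU; used 110 vCPU; unused 34 vCPU.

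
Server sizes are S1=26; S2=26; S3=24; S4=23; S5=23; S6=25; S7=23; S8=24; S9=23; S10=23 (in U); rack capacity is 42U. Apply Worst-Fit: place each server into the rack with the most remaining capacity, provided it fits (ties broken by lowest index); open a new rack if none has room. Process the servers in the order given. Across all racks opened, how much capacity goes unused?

Put S1 (26U) in rack 1; 16U remain.
Put S2 (26U) in rack 2; 16U remain.
Put S3 (24U) in rack 3; 18U remain.
Put S4 (23U) in rack 4; 19U remain.
Put S5 (23U) in rack 5; 19U remain.
Put S6 (25U) in rack 6; 17U remain.
Put S7 (23U) in rack 7; 19U remain.
Put S8 (24U) in rack 8; 18U remain.
Put S9 (23U) in rack 9; 19U remain.
Put S10 (23U) in rack 10; 19U remain.
10 racks × 42U = 420U; used 240U; unused 180U.

180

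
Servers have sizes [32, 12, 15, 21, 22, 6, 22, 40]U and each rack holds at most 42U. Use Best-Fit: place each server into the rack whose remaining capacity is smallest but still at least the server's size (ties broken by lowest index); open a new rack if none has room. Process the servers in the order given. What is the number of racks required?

32U → rack 1 (remaining 10U)
12U → rack 2 (remaining 30U)
15U → rack 2 (remaining 15U)
21U → rack 3 (remaining 21U)
22U → rack 4 (remaining 20U)
6U → rack 1 (remaining 4U)
22U → rack 5 (remaining 20U)
40U → rack 6 (remaining 2U)

6 racks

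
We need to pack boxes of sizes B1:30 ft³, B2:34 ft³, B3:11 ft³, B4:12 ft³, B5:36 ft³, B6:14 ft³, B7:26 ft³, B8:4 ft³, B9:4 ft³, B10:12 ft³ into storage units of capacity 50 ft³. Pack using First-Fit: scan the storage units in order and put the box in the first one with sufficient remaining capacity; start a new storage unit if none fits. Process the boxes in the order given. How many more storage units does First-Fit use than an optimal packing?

0

First-Fit: [30,11,4,4] [34,12] [36,14] [26,12] → 4 storage units.
Total size 183 ft³; any packing needs at least ⌈183/50⌉ = 4 storage units.
So 4 is already optimal.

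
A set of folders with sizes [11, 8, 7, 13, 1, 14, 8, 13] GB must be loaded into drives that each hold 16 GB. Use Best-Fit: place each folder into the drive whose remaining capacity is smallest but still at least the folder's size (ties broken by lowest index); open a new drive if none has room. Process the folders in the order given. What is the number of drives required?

6

drive 1: place 11 GB, 5 GB left
drive 2: place 8 GB, 8 GB left
drive 2: place 7 GB, 1 GB left
drive 3: place 13 GB, 3 GB left
drive 2: place 1 GB, 0 GB left
drive 4: place 14 GB, 2 GB left
drive 5: place 8 GB, 8 GB left
drive 6: place 13 GB, 3 GB left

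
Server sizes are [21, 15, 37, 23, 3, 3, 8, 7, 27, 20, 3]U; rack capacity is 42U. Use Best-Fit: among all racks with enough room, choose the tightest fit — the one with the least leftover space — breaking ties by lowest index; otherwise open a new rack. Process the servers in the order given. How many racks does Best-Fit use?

5

Put 21U in rack 1; 21U remain.
Put 15U in rack 1; 6U remain.
Put 37U in rack 2; 5U remain.
Put 23U in rack 3; 19U remain.
Put 3U in rack 2; 2U remain.
Put 3U in rack 1; 3U remain.
Put 8U in rack 3; 11U remain.
Put 7U in rack 3; 4U remain.
Put 27U in rack 4; 15U remain.
Put 20U in rack 5; 22U remain.
Put 3U in rack 1; 0U remain.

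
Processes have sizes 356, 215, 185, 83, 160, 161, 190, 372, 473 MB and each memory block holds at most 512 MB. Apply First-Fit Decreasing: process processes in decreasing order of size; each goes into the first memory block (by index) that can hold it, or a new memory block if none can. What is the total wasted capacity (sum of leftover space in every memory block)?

365

Sorted descending: 473, 372, 356, 215, 190, 185, 161, 160, 83.
473 MB → memory block 1 (remaining 39 MB)
372 MB → memory block 2 (remaining 140 MB)
356 MB → memory block 3 (remaining 156 MB)
215 MB → memory block 4 (remaining 297 MB)
190 MB → memory block 4 (remaining 107 MB)
185 MB → memory block 5 (remaining 327 MB)
161 MB → memory block 5 (remaining 166 MB)
160 MB → memory block 5 (remaining 6 MB)
83 MB → memory block 2 (remaining 57 MB)
5 memory blocks × 512 MB = 2560 MB; used 2195 MB; unused 365 MB.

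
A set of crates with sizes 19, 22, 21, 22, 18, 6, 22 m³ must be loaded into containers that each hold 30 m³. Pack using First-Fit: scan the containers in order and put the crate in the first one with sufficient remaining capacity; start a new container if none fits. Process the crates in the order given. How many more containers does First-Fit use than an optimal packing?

0

First-Fit: [19,6] [22] [21] [22] [18] [22] → 6 containers.
6 crates exceed 15 m³ (half the capacity), and no two of those can share a container, so at least 6 containers are needed.
So 6 is already optimal.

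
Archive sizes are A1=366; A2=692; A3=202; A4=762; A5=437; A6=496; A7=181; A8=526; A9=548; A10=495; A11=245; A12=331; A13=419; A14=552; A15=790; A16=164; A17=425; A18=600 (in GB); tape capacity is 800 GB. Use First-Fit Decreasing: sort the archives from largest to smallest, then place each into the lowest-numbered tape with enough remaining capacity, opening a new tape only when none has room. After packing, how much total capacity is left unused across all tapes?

1369

Sorted descending: 790, 762, 692, 600, 552, 548, 526, 496, 495, 437, 425, 419, 366, 331, 245, 202, 181, 164.
Put 790 GB in tape 1; 10 GB remain.
Put 762 GB in tape 2; 38 GB remain.
Put 692 GB in tape 3; 108 GB remain.
Put 600 GB in tape 4; 200 GB remain.
Put 552 GB in tape 5; 248 GB remain.
Put 548 GB in tape 6; 252 GB remain.
Put 526 GB in tape 7; 274 GB remain.
Put 496 GB in tape 8; 304 GB remain.
Put 495 GB in tape 9; 305 GB remain.
Put 437 GB in tape 10; 363 GB remain.
Put 425 GB in tape 11; 375 GB remain.
Put 419 GB in tape 12; 381 GB remain.
Put 366 GB in tape 11; 9 GB remain.
Put 331 GB in tape 10; 32 GB remain.
Put 245 GB in tape 5; 3 GB remain.
Put 202 GB in tape 6; 50 GB remain.
Put 181 GB in tape 4; 19 GB remain.
Put 164 GB in tape 7; 110 GB remain.
12 tapes × 800 GB = 9600 GB; used 8231 GB; unused 1369 GB.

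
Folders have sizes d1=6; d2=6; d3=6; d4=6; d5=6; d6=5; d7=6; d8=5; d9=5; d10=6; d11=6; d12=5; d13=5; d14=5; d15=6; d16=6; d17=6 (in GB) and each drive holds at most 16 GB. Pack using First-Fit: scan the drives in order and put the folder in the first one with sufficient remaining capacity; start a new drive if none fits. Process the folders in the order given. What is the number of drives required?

7

d1 (6 GB) → drive 1 (remaining 10 GB)
d2 (6 GB) → drive 1 (remaining 4 GB)
d3 (6 GB) → drive 2 (remaining 10 GB)
d4 (6 GB) → drive 2 (remaining 4 GB)
d5 (6 GB) → drive 3 (remaining 10 GB)
d6 (5 GB) → drive 3 (remaining 5 GB)
d7 (6 GB) → drive 4 (remaining 10 GB)
d8 (5 GB) → drive 3 (remaining 0 GB)
d9 (5 GB) → drive 4 (remaining 5 GB)
d10 (6 GB) → drive 5 (remaining 10 GB)
d11 (6 GB) → drive 5 (remaining 4 GB)
d12 (5 GB) → drive 4 (remaining 0 GB)
d13 (5 GB) → drive 6 (remaining 11 GB)
d14 (5 GB) → drive 6 (remaining 6 GB)
d15 (6 GB) → drive 6 (remaining 0 GB)
d16 (6 GB) → drive 7 (remaining 10 GB)
d17 (6 GB) → drive 7 (remaining 4 GB)
Final drives: [6,6] [6,6] [6,5,5] [6,5,5] [6,6] [5,5,6] [6,6].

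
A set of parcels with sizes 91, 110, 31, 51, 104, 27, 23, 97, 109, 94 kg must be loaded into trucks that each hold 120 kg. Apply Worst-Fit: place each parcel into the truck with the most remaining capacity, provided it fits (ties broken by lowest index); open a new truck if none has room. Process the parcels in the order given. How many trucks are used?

91 kg → truck 1 (remaining 29 kg)
110 kg → truck 2 (remaining 10 kg)
31 kg → truck 3 (remaining 89 kg)
51 kg → truck 3 (remaining 38 kg)
104 kg → truck 4 (remaining 16 kg)
27 kg → truck 3 (remaining 11 kg)
23 kg → truck 1 (remaining 6 kg)
97 kg → truck 5 (remaining 23 kg)
109 kg → truck 6 (remaining 11 kg)
94 kg → truck 7 (remaining 26 kg)
Final trucks: [91,23] [110] [31,51,27] [104] [97] [109] [94].

7 trucks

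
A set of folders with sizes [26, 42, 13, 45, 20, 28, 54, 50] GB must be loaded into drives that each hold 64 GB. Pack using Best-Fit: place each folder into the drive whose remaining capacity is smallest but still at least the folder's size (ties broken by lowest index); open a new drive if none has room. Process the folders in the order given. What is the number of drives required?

6

drive 1: place 26 GB, 38 GB left
drive 2: place 42 GB, 22 GB left
drive 2: place 13 GB, 9 GB left
drive 3: place 45 GB, 19 GB left
drive 1: place 20 GB, 18 GB left
drive 4: place 28 GB, 36 GB left
drive 5: place 54 GB, 10 GB left
drive 6: place 50 GB, 14 GB left
Final drives: [26,20] [42,13] [45] [28] [54] [50].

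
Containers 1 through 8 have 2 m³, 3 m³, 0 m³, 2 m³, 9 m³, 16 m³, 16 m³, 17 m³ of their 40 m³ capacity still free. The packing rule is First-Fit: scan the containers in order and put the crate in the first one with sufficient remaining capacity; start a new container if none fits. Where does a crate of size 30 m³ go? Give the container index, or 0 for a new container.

No container has ≥ 30 m³ free, so a new container is opened.

0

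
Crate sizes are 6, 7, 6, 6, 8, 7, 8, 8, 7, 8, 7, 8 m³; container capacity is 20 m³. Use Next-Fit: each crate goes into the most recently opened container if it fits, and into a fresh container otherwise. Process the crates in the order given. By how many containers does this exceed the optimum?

Next-Fit: [6,7,6] [6,8] [7,8] [8,7] [8,7] [8] → 6 containers.
Total size 86 m³; any packing needs at least ⌈86/20⌉ = 5 containers.
An optimal packing achieves that bound: [8,8] [8,8] [8,7] [7,7,6] [7,6,6] → 5 containers.
Excess: 6 − 5 = 1.

1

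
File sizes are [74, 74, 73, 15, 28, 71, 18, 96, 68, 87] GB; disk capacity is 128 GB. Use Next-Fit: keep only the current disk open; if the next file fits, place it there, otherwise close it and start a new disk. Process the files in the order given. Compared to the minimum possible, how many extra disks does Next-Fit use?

Next-Fit: [74] [74] [73,15,28] [71,18] [96] [68] [87] → 7 disks.
7 files exceed 64 GB (half the capacity), and no two of those can share a disk, so at least 7 disks are needed.
So 7 is already optimal.

0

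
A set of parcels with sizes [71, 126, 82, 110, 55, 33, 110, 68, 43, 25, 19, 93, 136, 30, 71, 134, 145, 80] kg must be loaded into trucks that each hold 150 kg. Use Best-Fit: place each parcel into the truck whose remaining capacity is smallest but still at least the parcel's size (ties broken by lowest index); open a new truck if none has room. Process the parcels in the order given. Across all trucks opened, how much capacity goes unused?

219

Put 71 kg in truck 1; 79 kg remain.
Put 126 kg in truck 2; 24 kg remain.
Put 82 kg in truck 3; 68 kg remain.
Put 110 kg in truck 4; 40 kg remain.
Put 55 kg in truck 3; 13 kg remain.
Put 33 kg in truck 4; 7 kg remain.
Put 110 kg in truck 5; 40 kg remain.
Put 68 kg in truck 1; 11 kg remain.
Put 43 kg in truck 6; 107 kg remain.
Put 25 kg in truck 5; 15 kg remain.
Put 19 kg in truck 2; 5 kg remain.
Put 93 kg in truck 6; 14 kg remain.
Put 136 kg in truck 7; 14 kg remain.
Put 30 kg in truck 8; 120 kg remain.
Put 71 kg in truck 8; 49 kg remain.
Put 134 kg in truck 9; 16 kg remain.
Put 145 kg in truck 10; 5 kg remain.
Put 80 kg in truck 11; 70 kg remain.
11 trucks × 150 kg = 1650 kg; used 1431 kg; unused 219 kg.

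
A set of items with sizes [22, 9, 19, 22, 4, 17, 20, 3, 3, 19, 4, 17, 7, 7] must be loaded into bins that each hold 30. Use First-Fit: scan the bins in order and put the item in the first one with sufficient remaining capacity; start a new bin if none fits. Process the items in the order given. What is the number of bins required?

bin 1: place 22, 8 left
bin 2: place 9, 21 left
bin 2: place 19, 2 left
bin 3: place 22, 8 left
bin 1: place 4, 4 left
bin 4: place 17, 13 left
bin 5: place 20, 10 left
bin 1: place 3, 1 left
bin 3: place 3, 5 left
bin 6: place 19, 11 left
bin 3: place 4, 1 left
bin 7: place 17, 13 left
bin 4: place 7, 6 left
bin 5: place 7, 3 left
Final bins: [22,4,3] [9,19] [22,3,4] [17,7] [20,7] [19] [17].

7 bins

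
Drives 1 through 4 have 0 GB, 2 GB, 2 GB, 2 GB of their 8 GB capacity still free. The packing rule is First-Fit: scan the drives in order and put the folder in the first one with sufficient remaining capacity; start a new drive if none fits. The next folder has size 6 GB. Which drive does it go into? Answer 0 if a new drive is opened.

No drive has ≥ 6 GB free, so a new drive is opened.

0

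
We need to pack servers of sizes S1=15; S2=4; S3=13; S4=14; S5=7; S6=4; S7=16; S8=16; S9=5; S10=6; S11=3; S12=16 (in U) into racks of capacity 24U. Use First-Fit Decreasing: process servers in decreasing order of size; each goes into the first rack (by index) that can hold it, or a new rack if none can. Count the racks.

6

Sorted descending: 16, 16, 16, 15, 14, 13, 7, 6, 5, 4, 4, 3.
rack 1: place 16U, 8U left
rack 2: place 16U, 8U left
rack 3: place 16U, 8U left
rack 4: place 15U, 9U left
rack 5: place 14U, 10U left
rack 6: place 13U, 11U left
rack 1: place 7U, 1U left
rack 2: place 6U, 2U left
rack 3: place 5U, 3U left
rack 4: place 4U, 5U left
rack 4: place 4U, 1U left
rack 3: place 3U, 0U left
Final racks: [16,7] [16,6] [16,5,3] [15,4,4] [14] [13].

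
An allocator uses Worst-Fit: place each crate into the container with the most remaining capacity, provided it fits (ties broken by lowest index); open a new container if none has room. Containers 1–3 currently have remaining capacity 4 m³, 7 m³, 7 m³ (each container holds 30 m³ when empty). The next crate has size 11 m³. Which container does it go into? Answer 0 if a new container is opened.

No container has ≥ 11 m³ free, so a new container is opened.

0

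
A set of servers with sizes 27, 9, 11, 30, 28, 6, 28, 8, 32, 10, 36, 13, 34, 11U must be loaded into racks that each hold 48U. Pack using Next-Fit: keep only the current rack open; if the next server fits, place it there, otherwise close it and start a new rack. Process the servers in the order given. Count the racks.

rack 1: place 27U, 21U left
rack 1: place 9U, 12U left
rack 1: place 11U, 1U left
rack 2: place 30U, 18U left
rack 3: place 28U, 20U left
rack 3: place 6U, 14U left
rack 4: place 28U, 20U left
rack 4: place 8U, 12U left
rack 5: place 32U, 16U left
rack 5: place 10U, 6U left
rack 6: place 36U, 12U left
rack 7: place 13U, 35U left
rack 7: place 34U, 1U left
rack 8: place 11U, 37U left
Final racks: [27,9,11] [30] [28,6] [28,8] [32,10] [36] [13,34] [11].

8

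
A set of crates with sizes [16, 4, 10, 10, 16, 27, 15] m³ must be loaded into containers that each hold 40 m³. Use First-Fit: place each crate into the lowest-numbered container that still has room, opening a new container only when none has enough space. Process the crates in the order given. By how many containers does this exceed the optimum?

First-Fit: [16,4,10,10] [16,15] [27] → 3 containers.
Total size 98 m³; any packing needs at least ⌈98/40⌉ = 3 containers.
So 3 is already optimal.

0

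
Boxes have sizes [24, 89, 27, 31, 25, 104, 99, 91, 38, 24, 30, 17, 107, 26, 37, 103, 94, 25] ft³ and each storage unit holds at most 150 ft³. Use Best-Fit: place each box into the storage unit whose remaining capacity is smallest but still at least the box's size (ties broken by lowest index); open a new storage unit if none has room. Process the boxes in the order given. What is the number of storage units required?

8 storage units

storage unit 1: place 24 ft³, 126 ft³ left
storage unit 1: place 89 ft³, 37 ft³ left
storage unit 1: place 27 ft³, 10 ft³ left
storage unit 2: place 31 ft³, 119 ft³ left
storage unit 2: place 25 ft³, 94 ft³ left
storage unit 3: place 104 ft³, 46 ft³ left
storage unit 4: place 99 ft³, 51 ft³ left
storage unit 2: place 91 ft³, 3 ft³ left
storage unit 3: place 38 ft³, 8 ft³ left
storage unit 4: place 24 ft³, 27 ft³ left
storage unit 5: place 30 ft³, 120 ft³ left
storage unit 4: place 17 ft³, 10 ft³ left
storage unit 5: place 107 ft³, 13 ft³ left
storage unit 6: place 26 ft³, 124 ft³ left
storage unit 6: place 37 ft³, 87 ft³ left
storage unit 7: place 103 ft³, 47 ft³ left
storage unit 8: place 94 ft³, 56 ft³ left
storage unit 7: place 25 ft³, 22 ft³ left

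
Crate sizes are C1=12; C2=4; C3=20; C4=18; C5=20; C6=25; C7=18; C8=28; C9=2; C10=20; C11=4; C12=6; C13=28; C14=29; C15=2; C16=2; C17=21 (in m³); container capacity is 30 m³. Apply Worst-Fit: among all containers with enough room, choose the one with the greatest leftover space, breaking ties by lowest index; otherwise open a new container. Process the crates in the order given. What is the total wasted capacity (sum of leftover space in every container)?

Put C1 (12 m³) in container 1; 18 m³ remain.
Put C2 (4 m³) in container 1; 14 m³ remain.
Put C3 (20 m³) in container 2; 10 m³ remain.
Put C4 (18 m³) in container 3; 12 m³ remain.
Put C5 (20 m³) in container 4; 10 m³ remain.
Put C6 (25 m³) in container 5; 5 m³ remain.
Put C7 (18 m³) in container 6; 12 m³ remain.
Put C8 (28 m³) in container 7; 2 m³ remain.
Put C9 (2 m³) in container 1; 12 m³ remain.
Put C10 (20 m³) in container 8; 10 m³ remain.
Put C11 (4 m³) in container 1; 8 m³ remain.
Put C12 (6 m³) in container 3; 6 m³ remain.
Put C13 (28 m³) in container 9; 2 m³ remain.
Put C14 (29 m³) in container 10; 1 m³ remain.
Put C15 (2 m³) in container 6; 10 m³ remain.
Put C16 (2 m³) in container 2; 8 m³ remain.
Put C17 (21 m³) in container 11; 9 m³ remain.
11 containers × 30 m³ = 330 m³; used 259 m³; unused 71 m³.

71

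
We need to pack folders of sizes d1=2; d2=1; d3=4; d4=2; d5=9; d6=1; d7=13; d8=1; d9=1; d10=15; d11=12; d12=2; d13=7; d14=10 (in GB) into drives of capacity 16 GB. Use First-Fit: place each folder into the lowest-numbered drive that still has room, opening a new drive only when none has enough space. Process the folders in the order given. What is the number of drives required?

d1 (2 GB) → drive 1 (remaining 14 GB)
d2 (1 GB) → drive 1 (remaining 13 GB)
d3 (4 GB) → drive 1 (remaining 9 GB)
d4 (2 GB) → drive 1 (remaining 7 GB)
d5 (9 GB) → drive 2 (remaining 7 GB)
d6 (1 GB) → drive 1 (remaining 6 GB)
d7 (13 GB) → drive 3 (remaining 3 GB)
d8 (1 GB) → drive 1 (remaining 5 GB)
d9 (1 GB) → drive 1 (remaining 4 GB)
d10 (15 GB) → drive 4 (remaining 1 GB)
d11 (12 GB) → drive 5 (remaining 4 GB)
d12 (2 GB) → drive 1 (remaining 2 GB)
d13 (7 GB) → drive 2 (remaining 0 GB)
d14 (10 GB) → drive 6 (remaining 6 GB)
Final drives: [2,1,4,2,1,1,1,2] [9,7] [13] [15] [12] [10].

6 drives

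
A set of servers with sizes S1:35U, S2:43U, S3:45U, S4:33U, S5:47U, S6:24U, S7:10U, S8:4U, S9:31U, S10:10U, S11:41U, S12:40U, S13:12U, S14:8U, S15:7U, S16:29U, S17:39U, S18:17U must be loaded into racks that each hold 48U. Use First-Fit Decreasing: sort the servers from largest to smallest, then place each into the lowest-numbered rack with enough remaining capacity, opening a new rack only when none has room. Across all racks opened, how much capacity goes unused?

53

Sorted descending: 47, 45, 43, 41, 40, 39, 35, 33, 31, 29, 24, 17, 12, 10, 10, 8, 7, 4.
rack 1: place 47U, 1U left
rack 2: place 45U, 3U left
rack 3: place 43U, 5U left
rack 4: place 41U, 7U left
rack 5: place 40U, 8U left
rack 6: place 39U, 9U left
rack 7: place 35U, 13U left
rack 8: place 33U, 15U left
rack 9: place 31U, 17U left
rack 10: place 29U, 19U left
rack 11: place 24U, 24U left
rack 9: place 17U, 0U left
rack 7: place 12U, 1U left
rack 8: place 10U, 5U left
rack 10: place 10U, 9U left
rack 5: place 8U, 0U left
rack 4: place 7U, 0U left
rack 3: place 4U, 1U left
11 racks × 48U = 528U; used 475U; unused 53U.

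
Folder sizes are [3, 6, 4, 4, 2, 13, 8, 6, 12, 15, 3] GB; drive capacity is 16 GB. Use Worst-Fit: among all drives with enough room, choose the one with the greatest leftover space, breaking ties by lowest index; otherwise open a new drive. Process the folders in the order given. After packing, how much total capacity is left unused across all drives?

20

3 GB → drive 1 (remaining 13 GB)
6 GB → drive 1 (remaining 7 GB)
4 GB → drive 1 (remaining 3 GB)
4 GB → drive 2 (remaining 12 GB)
2 GB → drive 2 (remaining 10 GB)
13 GB → drive 3 (remaining 3 GB)
8 GB → drive 2 (remaining 2 GB)
6 GB → drive 4 (remaining 10 GB)
12 GB → drive 5 (remaining 4 GB)
15 GB → drive 6 (remaining 1 GB)
3 GB → drive 4 (remaining 7 GB)
6 drives × 16 GB = 96 GB; used 76 GB; unused 20 GB.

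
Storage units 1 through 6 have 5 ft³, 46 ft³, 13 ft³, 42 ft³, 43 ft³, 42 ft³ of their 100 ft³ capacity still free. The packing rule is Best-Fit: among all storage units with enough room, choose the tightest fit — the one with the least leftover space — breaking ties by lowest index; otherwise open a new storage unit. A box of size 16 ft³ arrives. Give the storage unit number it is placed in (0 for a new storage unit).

Storage units with room: storage unit 2 (46 ft³), storage unit 4 (42 ft³), storage unit 5 (43 ft³), storage unit 6 (42 ft³).
Tightest fit is storage unit 4 with 42 ft³ free.

4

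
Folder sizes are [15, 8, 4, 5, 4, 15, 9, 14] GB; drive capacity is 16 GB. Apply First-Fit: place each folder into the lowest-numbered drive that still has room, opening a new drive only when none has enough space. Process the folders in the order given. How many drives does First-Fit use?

5 drives

15 GB → drive 1 (remaining 1 GB)
8 GB → drive 2 (remaining 8 GB)
4 GB → drive 2 (remaining 4 GB)
5 GB → drive 3 (remaining 11 GB)
4 GB → drive 2 (remaining 0 GB)
15 GB → drive 4 (remaining 1 GB)
9 GB → drive 3 (remaining 2 GB)
14 GB → drive 5 (remaining 2 GB)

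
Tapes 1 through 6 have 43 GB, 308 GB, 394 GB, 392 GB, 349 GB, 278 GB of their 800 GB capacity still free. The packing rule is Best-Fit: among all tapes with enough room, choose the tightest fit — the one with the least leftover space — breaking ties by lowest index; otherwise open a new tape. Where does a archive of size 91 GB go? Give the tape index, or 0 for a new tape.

6

Tapes with room: tape 2 (308 GB), tape 3 (394 GB), tape 4 (392 GB), tape 5 (349 GB), tape 6 (278 GB).
Tightest fit is tape 6 with 278 GB free.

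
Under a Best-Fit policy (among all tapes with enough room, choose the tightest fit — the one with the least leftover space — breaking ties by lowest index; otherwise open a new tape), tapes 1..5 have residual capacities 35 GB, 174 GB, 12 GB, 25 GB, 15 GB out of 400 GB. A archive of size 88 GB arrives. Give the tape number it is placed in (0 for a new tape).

Tapes with room: tape 2 (174 GB).
Tightest fit is tape 2 with 174 GB free.

2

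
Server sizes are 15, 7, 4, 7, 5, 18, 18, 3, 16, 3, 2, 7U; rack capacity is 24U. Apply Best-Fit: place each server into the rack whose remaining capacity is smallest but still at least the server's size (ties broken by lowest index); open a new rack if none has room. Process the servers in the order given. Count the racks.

rack 1: place 15U, 9U left
rack 1: place 7U, 2U left
rack 2: place 4U, 20U left
rack 2: place 7U, 13U left
rack 2: place 5U, 8U left
rack 3: place 18U, 6U left
rack 4: place 18U, 6U left
rack 3: place 3U, 3U left
rack 5: place 16U, 8U left
rack 3: place 3U, 0U left
rack 1: place 2U, 0U left
rack 2: place 7U, 1U left

5 racks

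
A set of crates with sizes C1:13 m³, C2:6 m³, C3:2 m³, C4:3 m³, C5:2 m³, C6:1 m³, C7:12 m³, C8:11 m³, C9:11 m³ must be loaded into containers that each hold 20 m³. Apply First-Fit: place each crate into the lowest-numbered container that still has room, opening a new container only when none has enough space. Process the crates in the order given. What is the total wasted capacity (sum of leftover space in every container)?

19

C1 (13 m³) → container 1 (remaining 7 m³)
C2 (6 m³) → container 1 (remaining 1 m³)
C3 (2 m³) → container 2 (remaining 18 m³)
C4 (3 m³) → container 2 (remaining 15 m³)
C5 (2 m³) → container 2 (remaining 13 m³)
C6 (1 m³) → container 1 (remaining 0 m³)
C7 (12 m³) → container 2 (remaining 1 m³)
C8 (11 m³) → container 3 (remaining 9 m³)
C9 (11 m³) → container 4 (remaining 9 m³)
4 containers × 20 m³ = 80 m³; used 61 m³; unused 19 m³.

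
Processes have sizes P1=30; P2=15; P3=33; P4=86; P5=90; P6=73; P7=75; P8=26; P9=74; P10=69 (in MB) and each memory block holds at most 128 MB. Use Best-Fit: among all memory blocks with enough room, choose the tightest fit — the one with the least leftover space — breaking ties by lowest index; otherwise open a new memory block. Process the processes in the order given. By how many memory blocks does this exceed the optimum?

1

Best-Fit: [30,15,33] [86] [90,26] [73] [75] [74] [69] → 7 memory blocks.
6 processes exceed 64 MB (half the capacity), and no two of those can share a memory block, so at least 6 memory blocks are needed.
An optimal packing achieves that bound: [90,33] [86,30] [75,26,15] [74] [73] [69] → 6 memory blocks.
Excess: 7 − 6 = 1.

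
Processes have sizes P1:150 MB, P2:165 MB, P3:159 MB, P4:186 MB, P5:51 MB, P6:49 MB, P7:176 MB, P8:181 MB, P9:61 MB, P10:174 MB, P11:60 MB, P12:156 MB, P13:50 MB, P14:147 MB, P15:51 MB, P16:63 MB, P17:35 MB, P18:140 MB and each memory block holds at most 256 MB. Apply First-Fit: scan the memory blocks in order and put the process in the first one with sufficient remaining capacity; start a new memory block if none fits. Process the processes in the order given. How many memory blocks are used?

10 memory blocks

P1 (150 MB) → memory block 1 (remaining 106 MB)
P2 (165 MB) → memory block 2 (remaining 91 MB)
P3 (159 MB) → memory block 3 (remaining 97 MB)
P4 (186 MB) → memory block 4 (remaining 70 MB)
P5 (51 MB) → memory block 1 (remaining 55 MB)
P6 (49 MB) → memory block 1 (remaining 6 MB)
P7 (176 MB) → memory block 5 (remaining 80 MB)
P8 (181 MB) → memory block 6 (remaining 75 MB)
P9 (61 MB) → memory block 2 (remaining 30 MB)
P10 (174 MB) → memory block 7 (remaining 82 MB)
P11 (60 MB) → memory block 3 (remaining 37 MB)
P12 (156 MB) → memory block 8 (remaining 100 MB)
P13 (50 MB) → memory block 4 (remaining 20 MB)
P14 (147 MB) → memory block 9 (remaining 109 MB)
P15 (51 MB) → memory block 5 (remaining 29 MB)
P16 (63 MB) → memory block 6 (remaining 12 MB)
P17 (35 MB) → memory block 3 (remaining 2 MB)
P18 (140 MB) → memory block 10 (remaining 116 MB)
Final memory blocks: [150,51,49] [165,61] [159,60,35] [186,50] [176,51] [181,63] [174] [156] [147] [140].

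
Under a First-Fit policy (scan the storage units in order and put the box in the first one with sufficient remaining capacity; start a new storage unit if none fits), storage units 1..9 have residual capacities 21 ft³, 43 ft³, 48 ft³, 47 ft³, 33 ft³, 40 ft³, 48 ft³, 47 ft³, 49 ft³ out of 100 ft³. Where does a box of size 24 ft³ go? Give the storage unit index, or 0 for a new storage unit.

2

Storage units with room: storage unit 2 (43 ft³), storage unit 3 (48 ft³), storage unit 4 (47 ft³), storage unit 5 (33 ft³), storage unit 6 (40 ft³), storage unit 7 (48 ft³), storage unit 8 (47 ft³), storage unit 9 (49 ft³).
The first with room is storage unit 2.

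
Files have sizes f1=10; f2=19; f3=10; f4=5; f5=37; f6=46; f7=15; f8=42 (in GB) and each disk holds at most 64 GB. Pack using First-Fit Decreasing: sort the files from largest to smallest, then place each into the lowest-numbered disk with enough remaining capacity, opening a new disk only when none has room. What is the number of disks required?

3

Sorted descending: 46, 42, 37, 19, 15, 10, 10, 5.
Put 46 GB in disk 1; 18 GB remain.
Put 42 GB in disk 2; 22 GB remain.
Put 37 GB in disk 3; 27 GB remain.
Put 19 GB in disk 2; 3 GB remain.
Put 15 GB in disk 1; 3 GB remain.
Put 10 GB in disk 3; 17 GB remain.
Put 10 GB in disk 3; 7 GB remain.
Put 5 GB in disk 3; 2 GB remain.
Final disks: [46,15] [42,19] [37,10,10,5].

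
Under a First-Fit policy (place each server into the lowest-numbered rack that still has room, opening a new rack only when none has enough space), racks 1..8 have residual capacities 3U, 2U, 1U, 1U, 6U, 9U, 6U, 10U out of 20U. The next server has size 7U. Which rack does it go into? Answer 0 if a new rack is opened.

Racks with room: rack 6 (9U), rack 8 (10U).
The first with room is rack 6.

6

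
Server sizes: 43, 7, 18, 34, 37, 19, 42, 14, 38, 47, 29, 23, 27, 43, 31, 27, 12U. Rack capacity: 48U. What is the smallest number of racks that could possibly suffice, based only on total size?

Total size = 43 + 7 + 18 + 34 + 37 + 19 + 42 + 14 + 38 + 47 + 29 + 23 + 27 + 43 + 31 + 27 + 12 = 491U.
⌈491 / 48⌉ = 11.

11 racks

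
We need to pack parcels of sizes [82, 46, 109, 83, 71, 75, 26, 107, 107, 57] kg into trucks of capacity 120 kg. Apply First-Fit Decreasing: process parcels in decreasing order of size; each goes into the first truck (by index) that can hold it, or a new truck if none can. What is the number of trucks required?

Sorted descending: 109, 107, 107, 83, 82, 75, 71, 57, 46, 26.
Put 109 kg in truck 1; 11 kg remain.
Put 107 kg in truck 2; 13 kg remain.
Put 107 kg in truck 3; 13 kg remain.
Put 83 kg in truck 4; 37 kg remain.
Put 82 kg in truck 5; 38 kg remain.
Put 75 kg in truck 6; 45 kg remain.
Put 71 kg in truck 7; 49 kg remain.
Put 57 kg in truck 8; 63 kg remain.
Put 46 kg in truck 7; 3 kg remain.
Put 26 kg in truck 4; 11 kg remain.

8 trucks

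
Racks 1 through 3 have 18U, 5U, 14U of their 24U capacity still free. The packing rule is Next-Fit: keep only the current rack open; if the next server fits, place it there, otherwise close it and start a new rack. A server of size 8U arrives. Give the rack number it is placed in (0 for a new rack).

3

Next-Fit only looks at rack 3, which has 14U free.
8U fits there.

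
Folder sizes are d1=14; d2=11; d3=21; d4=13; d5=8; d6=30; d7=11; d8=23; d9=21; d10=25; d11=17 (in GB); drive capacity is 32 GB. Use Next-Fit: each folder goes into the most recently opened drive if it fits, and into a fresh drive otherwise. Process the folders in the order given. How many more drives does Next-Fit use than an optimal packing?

Next-Fit: [14,11] [21] [13,8] [30] [11] [23] [21] [25] [17] → 9 drives.
Total size 194 GB; any packing needs at least ⌈194/32⌉ = 7 drives.
An optimal packing achieves that bound: [30] [25] [23,8] [21,11] [21,11] [17,14] [13] → 7 drives.
Excess: 9 − 7 = 2.

2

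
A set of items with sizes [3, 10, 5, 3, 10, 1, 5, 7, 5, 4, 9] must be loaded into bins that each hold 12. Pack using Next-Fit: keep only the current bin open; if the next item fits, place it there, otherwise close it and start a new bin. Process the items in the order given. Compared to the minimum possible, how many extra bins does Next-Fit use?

Next-Fit: [3] [10] [5,3] [10,1] [5,7] [5,4] [9] → 7 bins.
Total size 62; any packing needs at least ⌈62/12⌉ = 6 bins.
An optimal packing achieves that bound: [10,1] [10] [9,3] [7,5] [5,5] [4,3] → 6 bins.
Excess: 7 − 6 = 1.

1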